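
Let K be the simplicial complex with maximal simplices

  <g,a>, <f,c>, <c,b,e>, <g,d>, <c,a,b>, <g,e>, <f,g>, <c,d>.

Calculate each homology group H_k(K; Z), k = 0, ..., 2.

Take the total order a < b < c < d < e < f < g on the vertex set. Then K (dimension 2) consists of the simplices:

  0-simplices (7): a, b, c, d, e, f, g
  1-simplices (11): ab, ac, ag, bc, be, cd, ce, cf, dg, eg, fg
  2-simplices (2): abc, bce

so the chain groups are C_0 ≅ Z^7, C_1 ≅ Z^11, C_2 ≅ Z^2.

∂_1: C_1 → C_0 maps an edge to its endpoints' difference, ∂[p,q] = q − p. For instance
  ∂bc = c − b.
The resulting 7×11 matrix has rank 6, and its Smith normal form has invariant factors (1,1,1,1,1,1).

∂_2: C_2 → C_1 sends each 2-simplex [p,q,r] to [q,r] − [p,r] + [p,q]. For instance
  ∂abc = bc − ac + ab,
  ∂bce = ce − be + bc.
As a 11×2 matrix over Z this has rank 2, with invariant factors (1,1).

Now H_k = ker ∂_k / im ∂_{k+1}, so:

  H_0: rank C_0 − rank ∂_1 = 7 − 6 = 1, and the invariant factors of ∂_1 are all 1, so H_0 = Z.
  H_1: rank ker ∂_1 − rank ∂_2 = (11 − 6) − 2 = 3, and the invariant factors of ∂_2 are all 1, so H_1 = Z^3.
  H_2: rank ker ∂_2 − rank ∂_3 = (2 − 2) − 0 = 0, and there is no ∂_3, so H_2 = 0.

H_0 = Z,  H_1 = Z^3,  H_2 = 0.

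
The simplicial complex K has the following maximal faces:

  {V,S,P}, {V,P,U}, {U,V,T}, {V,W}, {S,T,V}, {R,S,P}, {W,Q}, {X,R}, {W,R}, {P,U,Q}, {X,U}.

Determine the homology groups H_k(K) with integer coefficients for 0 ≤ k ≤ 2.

H_0 = Z,  H_1 = Z^3,  H_2 = 0.

Fix the vertex order P < Q < R < S < T < U < V < W < X and write every simplex with vertices in increasing order. Then dim K = 2 and the simplices of K are:

  0-simplices (9): P, Q, R, S, T, U, V, W, X
  1-simplices (17): PQ, PR, PS, PU, PV, QU, QW, RS, RW, RX, ST, SV, TU, TV, UV, UX, VW
  2-simplices (6): PQU, PRS, PSV, PUV, STV, TUV

so the chain groups are C_0 ≅ Z^9, C_1 ≅ Z^17, C_2 ≅ Z^6.

The boundary map ∂_1: C_1 → C_0 sends each edge [p,q] (with p < q) to q − p.
The resulting 9×17 matrix has rank 8, and its Smith normal form has invariant factors (1,1,1,1,1,1,1,1).

∂_2: C_2 → C_1 acts by ∂[p,q,r] = [q,r] − [p,r] + [p,q]. For instance
  ∂PRS = RS − PS + PR,
  ∂STV = TV − SV + ST.
This gives a 17×6 integer matrix of rank 6; reducing to Smith normal form yields diagonal entries (1,1,1,1,1,1).

Reading off H_k = ker ∂_k / im ∂_{k+1}:

  H_0: rank C_0 − rank ∂_1 = 9 − 8 = 1, and the invariant factors of ∂_1 are all 1, so H_0 = Z.
  H_1: rank ker ∂_1 − rank ∂_2 = (17 − 8) − 6 = 3, and the invariant factors of ∂_2 are all 1, so H_1 = Z^3.
  H_2: rank ker ∂_2 − rank ∂_3 = (6 − 6) − 0 = 0, and there is no ∂_3, so H_2 = 0.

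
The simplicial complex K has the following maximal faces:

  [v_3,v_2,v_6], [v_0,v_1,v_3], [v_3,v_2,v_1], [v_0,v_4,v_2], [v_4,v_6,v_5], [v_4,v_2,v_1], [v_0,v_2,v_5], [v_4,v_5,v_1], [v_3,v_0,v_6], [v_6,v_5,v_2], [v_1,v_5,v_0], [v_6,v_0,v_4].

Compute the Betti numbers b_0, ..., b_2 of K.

b_0 = 1, b_1 = 0, b_2 = 0.

We work with the vertex ordering v_0 < v_1 < v_2 < v_3 < v_4 < v_5 < v_6. The simplices of K, each written with vertices in increasing order, are:

  0-simplices (7): [v_0], [v_1], [v_2], [v_3], [v_4], [v_5], [v_6]
  1-simplices (18): (18 of them)
  2-simplices (12): (12 of them)

giving chain groups C_0 ≅ Z^7, C_1 ≅ Z^18, C_2 ≅ Z^12.

The boundary map ∂_1: C_1 → C_0 sends each edge [p,q] (with p < q) to q − p. For instance
  ∂[v_4,v_5] = [v_5] − [v_4].
The resulting 7×18 matrix has rank 6, and its Smith normal form has invariant factors (1,1,1,1,1,1).

Boundary ∂_2: C_2 → C_1 acts by ∂[p,q,r] = [q,r] − [p,r] + [p,q]. For instance
  ∂[v_1,v_2,v_4] = [v_2,v_4] − [v_1,v_4] + [v_1,v_2],
  ∂[v_0,v_2,v_4] = [v_2,v_4] − [v_0,v_4] + [v_0,v_2].
This gives a 18×12 integer matrix of rank 12; reducing to Smith normal form yields diagonal entries (1,1,1,1,1,1,1,1,1,1,1,2).

Reading off H_k = ker ∂_k / im ∂_{k+1}:

  H_0: rank C_0 − rank ∂_1 = 7 − 6 = 1, and the invariant factors of ∂_1 are all 1, so H_0 ≅ Z.
  H_1: rank ker ∂_1 − rank ∂_2 = (18 − 6) − 12 = 0, and ∂_2 has invariant factor 2 > 1, so H_1 ≅ Z/2.
  H_2: rank ker ∂_2 − rank ∂_3 = (12 − 12) − 0 = 0, and there is no ∂_3, so H_2 ≅ 0.

As a check, the Euler characteristic is 7 − 18 + 12 = 1, which agrees with 1 − 0 + 0 = 1.

Hence the Betti numbers are b_0 = 1, b_1 = 0, b_2 = 0.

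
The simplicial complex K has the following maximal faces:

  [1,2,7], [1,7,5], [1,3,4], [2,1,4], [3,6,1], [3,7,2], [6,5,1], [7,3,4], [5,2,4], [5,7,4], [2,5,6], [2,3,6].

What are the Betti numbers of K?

Take the total order 1 < 2 < 3 < 4 < 5 < 6 < 7 on the vertex set. Then K (dimension 2) consists of the simplices:

  0-simplices (7): [1], [2], [3], [4], [5], [6], [7]
  1-simplices (18): [1,2], [1,3], [1,4], [1,5], [1,6], [1,7], [2,3], [2,4], [2,5], [2,6], [2,7], [3,4], [3,6], [3,7], [4,5], [4,7], [5,6], [5,7]
  2-simplices (12): [1,2,4], [1,2,7], [1,3,4], [1,3,6], [1,5,6], [1,5,7], [2,3,6], [2,3,7], [2,4,5], [2,5,6], [3,4,7], [4,5,7]

Hence C_0 ≅ Z^7, C_1 ≅ Z^18, C_2 ≅ Z^12.

∂_1: C_1 → C_0 is given by ∂[p,q] = [q] − [p]. For instance
  ∂[1,3] = [3] − [1].
This gives a 7×18 integer matrix of rank 6; reducing to Smith normal form yields diagonal entries (1,1,1,1,1,1).

∂_2: C_2 → C_1 sends each 2-simplex [p,q,r] to [q,r] − [p,r] + [p,q]. For instance
  ∂[1,2,7] = [2,7] − [1,7] + [1,2],
  ∂[2,3,6] = [3,6] − [2,6] + [2,3].
This gives a 18×12 integer matrix of rank 12; reducing to Smith normal form yields diagonal entries (1,1,1,1,1,1,1,1,1,1,1,2).

Computing H_k = (kernel of ∂_k) / (image of ∂_{k+1}):

  H_0: rank C_0 − rank ∂_1 = 7 − 6 = 1, and the invariant factors of ∂_1 are all 1, so H_0 ≅ Z.
  H_1: rank ker ∂_1 − rank ∂_2 = (18 − 6) − 12 = 0, and ∂_2 has invariant factor 2 > 1, so H_1 ≅ Z/2.
  H_2: rank ker ∂_2 − rank ∂_3 = (12 − 12) − 0 = 0, and there is no ∂_3, so H_2 ≅ 0.

(K is a triangulation of the real projective plane RP^2.)

Hence the Betti numbers are b_0 = 1, b_1 = 0, b_2 = 0.

b_0 = 1, b_1 = 0, b_2 = 0.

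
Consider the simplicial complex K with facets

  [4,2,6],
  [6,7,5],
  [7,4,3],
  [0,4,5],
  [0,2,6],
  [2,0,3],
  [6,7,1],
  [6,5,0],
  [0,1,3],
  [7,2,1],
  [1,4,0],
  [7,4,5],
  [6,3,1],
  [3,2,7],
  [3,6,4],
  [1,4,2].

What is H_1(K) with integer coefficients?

H_1 = Z^2.

Take the total order 0 < 1 < 2 < 3 < 4 < 5 < 6 < 7 on the vertex set. Then K (dimension 2) consists of the simplices:

  0-simplices (8): [0], [1], [2], [3], [4], [5], [6], [7]
  1-simplices (24): (24 of them)
  2-simplices (16): [0,1,3], [0,1,4], [0,2,3], [0,2,6], [0,4,5], [0,5,6], [1,2,4], [1,2,7], [1,3,6], [1,6,7], [2,3,7], [2,4,6], [3,4,6], [3,4,7], [4,5,7], [5,6,7]

Hence C_0 ≅ Z^8, C_1 ≅ Z^24, C_2 ≅ Z^16.

Boundary ∂_1: C_1 → C_0 sends each edge [p,q] (with p < q) to q − p.
This gives a 8×24 integer matrix of rank 7; reducing to Smith normal form yields diagonal entries (1,1,1,1,1,1,1).

∂_2: C_2 → C_1 maps a triangle to the signed sum of its edges. For instance
  ∂[2,4,6] = [4,6] − [2,6] + [2,4],
  ∂[1,2,7] = [2,7] − [1,7] + [1,2].
The resulting 24×16 matrix has rank 15, and its Smith normal form has invariant factors (1,1,1,1,1,1,1,1,1,1,1,1,1,1,1).

Now H_k = ker ∂_k / im ∂_{k+1}, so:

  H_1: rank ker ∂_1 − rank ∂_2 = (24 − 7) − 15 = 2, and the invariant factors of ∂_2 are all 1, so H_1 = Z^2.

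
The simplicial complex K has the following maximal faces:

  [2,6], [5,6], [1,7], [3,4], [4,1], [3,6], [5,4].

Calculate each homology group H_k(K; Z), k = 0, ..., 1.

H_0 = Z,  H_1 = Z.

We work with the vertex ordering 1 < 2 < 3 < 4 < 5 < 6 < 7. The simplices of K, each written with vertices in increasing order, are:

  0-simplices (7): [1], [2], [3], [4], [5], [6], [7]
  1-simplices (7): [1,4], [1,7], [2,6], [3,4], [3,6], [4,5], [5,6]

so the chain groups are C_0 ≅ Z^7, C_1 ≅ Z^7.

∂_1: C_1 → C_0 sends each edge [p,q] (with p < q) to q − p.
The 7×7 boundary matrix has rank 6 and Smith normal form diag(1,1,1,1,1,1).

Now H_k = ker ∂_k / im ∂_{k+1}, so:

  H_0: rank C_0 − rank ∂_1 = 7 − 6 = 1, and the invariant factors of ∂_1 are all 1, so H_0 ≅ Z.
  H_1: rank ker ∂_1 − rank ∂_2 = (7 − 6) − 0 = 1, and there is no ∂_2, so H_1 ≅ Z.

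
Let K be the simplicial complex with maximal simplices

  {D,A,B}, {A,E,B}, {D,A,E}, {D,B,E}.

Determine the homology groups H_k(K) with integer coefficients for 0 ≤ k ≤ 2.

H_0 ≅ Z,  H_1 = 0,  H_2 ≅ Z.

Order the vertices as A < B < D < E. Listing each simplex with vertices in this order, K has dimension 2 with simplices:

  0-simplices (4): A, B, D, E
  1-simplices (6): AB, AD, AE, BD, BE, DE
  2-simplices (4): ABD, ABE, ADE, BDE

so the chain groups are C_0 ≅ Z^4, C_1 ≅ Z^6, C_2 ≅ Z^4.

∂_1: C_1 → C_0 sends each edge [p,q] (with p < q) to q − p.
As a 4×6 matrix over Z this has rank 3, with invariant factors (1,1,1).

The boundary map ∂_2: C_2 → C_1 acts by ∂[p,q,r] = [q,r] − [p,r] + [p,q]. For instance
  ∂ABE = BE − AE + AB,
  ∂BDE = DE − BE + BD.
As a 6×4 matrix over Z this has rank 3, with invariant factors (1,1,1).

Reading off H_k = ker ∂_k / im ∂_{k+1}:

  H_0: rank C_0 − rank ∂_1 = 4 − 3 = 1, and the invariant factors of ∂_1 are all 1, so H_0 ≅ Z.
  H_1: rank ker ∂_1 − rank ∂_2 = (6 − 3) − 3 = 0, and the invariant factors of ∂_2 are all 1, so H_1 ≅ 0.
  H_2: rank ker ∂_2 − rank ∂_3 = (4 − 3) − 0 = 1, and there is no ∂_3, so H_2 ≅ Z.

(K is a triangulation of the 2-sphere S^2.)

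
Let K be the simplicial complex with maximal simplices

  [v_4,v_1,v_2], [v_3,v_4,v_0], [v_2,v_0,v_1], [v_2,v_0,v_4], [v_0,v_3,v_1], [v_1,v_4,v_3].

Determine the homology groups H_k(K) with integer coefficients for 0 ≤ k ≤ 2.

Take the total order v_0 < v_1 < v_2 < v_3 < v_4 on the vertex set. Then K (dimension 2) consists of the simplices:

  0-simplices (5): [v_0], [v_1], [v_2], [v_3], [v_4]
  1-simplices (9): [v_0,v_1], [v_0,v_2], [v_0,v_3], [v_0,v_4], [v_1,v_2], [v_1,v_3], [v_1,v_4], [v_2,v_4], [v_3,v_4]
  2-simplices (6): [v_0,v_1,v_2], [v_0,v_1,v_3], [v_0,v_2,v_4], [v_0,v_3,v_4], [v_1,v_2,v_4], [v_1,v_3,v_4]

so the chain groups are C_0 ≅ Z^5, C_1 ≅ Z^9, C_2 ≅ Z^6.

∂_1: C_1 → C_0 maps an edge to its endpoints' difference, ∂[p,q] = q − p.
The resulting 5×9 matrix has rank 4, and its Smith normal form has invariant factors (1,1,1,1).

Boundary ∂_2: C_2 → C_1 acts by ∂[p,q,r] = [q,r] − [p,r] + [p,q]. For instance
  ∂[v_0,v_1,v_3] = [v_1,v_3] − [v_0,v_3] + [v_0,v_1],
  ∂[v_1,v_3,v_4] = [v_3,v_4] − [v_1,v_4] + [v_1,v_3].
The 9×6 boundary matrix has rank 5 and Smith normal form diag(1,1,1,1,1).

Reading off H_k = ker ∂_k / im ∂_{k+1}:

  H_0: rank C_0 − rank ∂_1 = 5 − 4 = 1, and the invariant factors of ∂_1 are all 1, so H_0 = Z.
  H_1: rank ker ∂_1 − rank ∂_2 = (9 − 4) − 5 = 0, and the invariant factors of ∂_2 are all 1, so H_1 = 0.
  H_2: rank ker ∂_2 − rank ∂_3 = (6 − 5) − 0 = 1, and there is no ∂_3, so H_2 = Z.

As a check, the Euler characteristic is 5 − 9 + 6 = 2, which agrees with 1 − 0 + 1 = 2.
(K is a triangulation of the 2-sphere S^2.)

H_0 ≅ Z,  H_1 = 0,  H_2 ≅ Z.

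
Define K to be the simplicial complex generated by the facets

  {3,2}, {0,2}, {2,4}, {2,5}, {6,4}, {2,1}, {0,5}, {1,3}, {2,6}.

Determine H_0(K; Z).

H_0 = Z.

We work with the vertex ordering 0 < 1 < 2 < 3 < 4 < 5 < 6. The simplices of K, each written with vertices in increasing order, are:

  0-simplices (7): [0], [1], [2], [3], [4], [5], [6]
  1-simplices (9): [0,2], [0,5], [1,2], [1,3], [2,3], [2,4], [2,5], [2,6], [4,6]

Hence C_0 ≅ Z^7, C_1 ≅ Z^9.

The boundary map ∂_1: C_1 → C_0 is given by ∂[p,q] = [q] − [p]. For instance
  ∂[0,2] = [2] − [0].
The resulting 7×9 matrix has rank 6, and its Smith normal form has invariant factors (1,1,1,1,1,1).

Now H_k = ker ∂_k / im ∂_{k+1}, so:

  H_0: rank C_0 − rank ∂_1 = 7 − 6 = 1, and the invariant factors of ∂_1 are all 1, so H_0 ≅ Z.

(K is a triangulation of a wedge of 3 circles.)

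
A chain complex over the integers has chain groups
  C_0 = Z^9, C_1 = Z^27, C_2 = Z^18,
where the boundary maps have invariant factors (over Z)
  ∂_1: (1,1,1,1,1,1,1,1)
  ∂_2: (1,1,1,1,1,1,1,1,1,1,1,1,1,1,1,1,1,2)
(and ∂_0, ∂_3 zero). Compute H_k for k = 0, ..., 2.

H_0: b_0 = 9 − 0 − 8 = 1; torsion from ∂_1 factors > 1: none. So H_0 ≅ Z.
H_1: b_1 = 27 − 8 − 18 = 1; torsion from ∂_2 factors > 1: [2]. So H_1 ≅ Z ⊕ Z/2.
H_2: b_2 = 18 − 18 − 0 = 0; torsion from ∂_3 factors > 1: none. So H_2 ≅ 0.

H_0 ≅ Z,  H_1 ≅ Z ⊕ Z/2,  H_2 = 0.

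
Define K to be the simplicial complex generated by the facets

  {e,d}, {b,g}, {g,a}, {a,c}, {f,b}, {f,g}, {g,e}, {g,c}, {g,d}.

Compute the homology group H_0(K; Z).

H_0 = Z.

Fix the vertex order a < b < c < d < e < f < g and write every simplex with vertices in increasing order. Then dim K = 1 and the simplices of K are:

  0-simplices (7): a, b, c, d, e, f, g
  1-simplices (9): ac, ag, bf, bg, cg, de, dg, eg, fg

Hence C_0 ≅ Z^7, C_1 ≅ Z^9.

∂_1: C_1 → C_0 sends each edge [p,q] (with p < q) to q − p.
The resulting 7×9 matrix has rank 6, and its Smith normal form has invariant factors (1,1,1,1,1,1).

Computing H_k = (kernel of ∂_k) / (image of ∂_{k+1}):

  H_0: rank C_0 − rank ∂_1 = 7 − 6 = 1, and the invariant factors of ∂_1 are all 1, so H_0 = Z.

(K is a triangulation of a wedge of 3 circles.)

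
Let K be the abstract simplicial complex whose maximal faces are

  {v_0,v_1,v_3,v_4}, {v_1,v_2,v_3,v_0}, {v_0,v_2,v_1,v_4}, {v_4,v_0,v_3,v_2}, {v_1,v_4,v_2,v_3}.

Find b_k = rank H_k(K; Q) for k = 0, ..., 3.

Order the vertices as v_0 < v_1 < v_2 < v_3 < v_4. Listing each simplex with vertices in this order, K has dimension 3 with simplices:

  0-simplices (5): [v_0], [v_1], [v_2], [v_3], [v_4]
  1-simplices (10): [v_0,v_1], [v_0,v_2], [v_0,v_3], [v_0,v_4], [v_1,v_2], [v_1,v_3], [v_1,v_4], [v_2,v_3], [v_2,v_4], [v_3,v_4]
  2-simplices (10): [v_0,v_1,v_2], [v_0,v_1,v_3], [v_0,v_1,v_4], [v_0,v_2,v_3], [v_0,v_2,v_4], [v_0,v_3,v_4], [v_1,v_2,v_3], [v_1,v_2,v_4], [v_1,v_3,v_4], [v_2,v_3,v_4]
  3-simplices (5): [v_0,v_1,v_2,v_3], [v_0,v_1,v_2,v_4], [v_0,v_1,v_3,v_4], [v_0,v_2,v_3,v_4], [v_1,v_2,v_3,v_4]

so the chain groups are C_0 ≅ Z^5, C_1 ≅ Z^10, C_2 ≅ Z^10, C_3 ≅ Z^5.

The boundary map ∂_1: C_1 → C_0 is given by ∂[p,q] = [q] − [p].
As a 5×10 matrix over Z this has rank 4, with invariant factors (1,1,1,1).

The boundary map ∂_2: C_2 → C_1 acts by ∂[p,q,r] = [q,r] − [p,r] + [p,q]. For instance
  ∂[v_0,v_3,v_4] = [v_3,v_4] − [v_0,v_4] + [v_0,v_3],
  ∂[v_0,v_1,v_3] = [v_1,v_3] − [v_0,v_3] + [v_0,v_1].
This gives a 10×10 integer matrix of rank 6; reducing to Smith normal form yields diagonal entries (1,1,1,1,1,1).

The boundary map ∂_3: C_3 → C_2 sends each 3-simplex σ to the alternating sum Σ_i (−1)^i (σ with its i-th vertex removed). For instance
  ∂[v_0,v_1,v_3,v_4] = [v_1,v_3,v_4] − [v_0,v_3,v_4] + [v_0,v_1,v_4] − [v_0,v_1,v_3],
  ∂[v_0,v_1,v_2,v_3] = [v_1,v_2,v_3] − [v_0,v_2,v_3] + [v_0,v_1,v_3] − [v_0,v_1,v_2].
As a 10×5 matrix over Z this has rank 4, with invariant factors (1,1,1,1).

Reading off H_k = ker ∂_k / im ∂_{k+1}:

  H_0: rank C_0 − rank ∂_1 = 5 − 4 = 1, and the invariant factors of ∂_1 are all 1, so H_0 = Z.
  H_1: rank ker ∂_1 − rank ∂_2 = (10 − 4) − 6 = 0, and the invariant factors of ∂_2 are all 1, so H_1 = 0.
  H_2: rank ker ∂_2 − rank ∂_3 = (10 − 6) − 4 = 0, and the invariant factors of ∂_3 are all 1, so H_2 = 0.
  H_3: rank ker ∂_3 − rank ∂_4 = (5 − 4) − 0 = 1, and there is no ∂_4, so H_3 = Z.

(K is a triangulation of the 3-sphere S^3.)

Hence the Betti numbers are b_0 = 1, b_1 = 0, b_2 = 0, b_3 = 1.

b_0 = 1, b_1 = 0, b_2 = 0, b_3 = 1.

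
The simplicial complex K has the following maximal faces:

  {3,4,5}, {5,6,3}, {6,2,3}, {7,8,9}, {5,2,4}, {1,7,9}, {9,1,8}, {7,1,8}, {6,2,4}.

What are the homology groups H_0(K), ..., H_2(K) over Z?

H_0 = Z^2,  H_1 = Z,  H_2 = Z.

We work with the vertex ordering 1 < 2 < 3 < 4 < 5 < 6 < 7 < 8 < 9. The simplices of K, each written with vertices in increasing order, are:

  0-simplices (9): [1], [2], [3], [4], [5], [6], [7], [8], [9]
  1-simplices (16): [1,7], [1,8], [1,9], [2,3], [2,4], [2,5], [2,6], [3,4], [3,5], [3,6], [4,5], [4,6], [5,6], [7,8], [7,9], [8,9]
  2-simplices (9): [1,7,8], [1,7,9], [1,8,9], [2,3,6], [2,4,5], [2,4,6], [3,4,5], [3,5,6], [7,8,9]

giving chain groups C_0 ≅ Z^9, C_1 ≅ Z^16, C_2 ≅ Z^9.

Boundary ∂_1: C_1 → C_0 sends each edge [p,q] (with p < q) to q − p. For instance
  ∂[7,8] = [8] − [7].
This gives a 9×16 integer matrix of rank 7; reducing to Smith normal form yields diagonal entries (1,1,1,1,1,1,1).

∂_2: C_2 → C_1 acts by ∂[p,q,r] = [q,r] − [p,r] + [p,q]. For instance
  ∂[1,7,9] = [7,9] − [1,9] + [1,7],
  ∂[1,8,9] = [8,9] − [1,9] + [1,8].
The 16×9 boundary matrix has rank 8 and Smith normal form diag(1,1,1,1,1,1,1,1).

Now H_k = ker ∂_k / im ∂_{k+1}, so:

  H_0: rank C_0 − rank ∂_1 = 9 − 7 = 2, and the invariant factors of ∂_1 are all 1, so H_0 ≅ Z^2.
  H_1: rank ker ∂_1 − rank ∂_2 = (16 − 7) − 8 = 1, and the invariant factors of ∂_2 are all 1, so H_1 ≅ Z.
  H_2: rank ker ∂_2 − rank ∂_3 = (9 − 8) − 0 = 1, and there is no ∂_3, so H_2 ≅ Z.

As a check, the Euler characteristic is 9 − 16 + 9 = 2, which agrees with 2 − 1 + 1 = 2.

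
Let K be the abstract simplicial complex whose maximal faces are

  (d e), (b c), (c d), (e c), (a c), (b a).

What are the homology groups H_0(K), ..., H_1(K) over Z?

We work with the vertex ordering a < b < c < d < e. The simplices of K, each written with vertices in increasing order, are:

  0-simplices (5): a, b, c, d, e
  1-simplices (6): ab, ac, bc, cd, ce, de

Hence C_0 ≅ Z^5, C_1 ≅ Z^6.

∂_1: C_1 → C_0 is given by ∂[p,q] = [q] − [p]. For instance
  ∂ce = e − c.
The resulting 5×6 matrix has rank 4, and its Smith normal form has invariant factors (1,1,1,1).

Now H_k = ker ∂_k / im ∂_{k+1}, so:

  H_0: rank C_0 − rank ∂_1 = 5 − 4 = 1, and the invariant factors of ∂_1 are all 1, so H_0 = Z.
  H_1: rank ker ∂_1 − rank ∂_2 = (6 − 4) − 0 = 2, and there is no ∂_2, so H_1 = Z^2.

As a check, the Euler characteristic is 5 − 6 = -1, which agrees with 1 − 2 = -1.
(K is a triangulation of a wedge of 2 circles.)

H_0 ≅ Z,  H_1 ≅ Z^2.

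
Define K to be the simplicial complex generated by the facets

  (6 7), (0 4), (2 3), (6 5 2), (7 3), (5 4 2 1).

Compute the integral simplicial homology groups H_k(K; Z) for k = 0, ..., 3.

H_0 ≅ Z,  H_1 ≅ Z,  H_2 = 0,  H_3 = 0.

Take the total order 0 < 1 < 2 < 3 < 4 < 5 < 6 < 7 on the vertex set. Then K (dimension 3) consists of the simplices:

  0-simplices (8): [0], [1], [2], [3], [4], [5], [6], [7]
  1-simplices (12): [0,4], [1,2], [1,4], [1,5], [2,3], [2,4], [2,5], [2,6], [3,7], [4,5], [5,6], [6,7]
  2-simplices (5): [1,2,4], [1,2,5], [1,4,5], [2,4,5], [2,5,6]
  3-simplices (1): [1,2,4,5]

giving chain groups C_0 ≅ Z^8, C_1 ≅ Z^12, C_2 ≅ Z^5, C_3 ≅ Z^1.

∂_1: C_1 → C_0 is given by ∂[p,q] = [q] − [p]. For instance
  ∂[2,5] = [5] − [2].
This gives a 8×12 integer matrix of rank 7; reducing to Smith normal form yields diagonal entries (1,1,1,1,1,1,1).

The boundary map ∂_2: C_2 → C_1 maps a triangle to the signed sum of its edges. For instance
  ∂[1,4,5] = [4,5] − [1,5] + [1,4],
  ∂[2,4,5] = [4,5] − [2,5] + [2,4].
The 12×5 boundary matrix has rank 4 and Smith normal form diag(1,1,1,1).

Boundary ∂_3: C_3 → C_2 sends each 3-simplex σ to the alternating sum Σ_i (−1)^i (σ with its i-th vertex removed). For instance
  ∂[1,2,4,5] = [2,4,5] − [1,4,5] + [1,2,5] − [1,2,4].
As a 5×1 matrix over Z this has rank 1, with invariant factors (1).

Now H_k = ker ∂_k / im ∂_{k+1}, so:

  H_0: rank C_0 − rank ∂_1 = 8 − 7 = 1, and the invariant factors of ∂_1 are all 1, so H_0 = Z.
  H_1: rank ker ∂_1 − rank ∂_2 = (12 − 7) − 4 = 1, and the invariant factors of ∂_2 are all 1, so H_1 = Z.
  H_2: rank ker ∂_2 − rank ∂_3 = (5 − 4) − 1 = 0, and the invariant factors of ∂_3 are all 1, so H_2 = 0.
  H_3: rank ker ∂_3 − rank ∂_4 = (1 − 1) − 0 = 0, and there is no ∂_4, so H_3 = 0.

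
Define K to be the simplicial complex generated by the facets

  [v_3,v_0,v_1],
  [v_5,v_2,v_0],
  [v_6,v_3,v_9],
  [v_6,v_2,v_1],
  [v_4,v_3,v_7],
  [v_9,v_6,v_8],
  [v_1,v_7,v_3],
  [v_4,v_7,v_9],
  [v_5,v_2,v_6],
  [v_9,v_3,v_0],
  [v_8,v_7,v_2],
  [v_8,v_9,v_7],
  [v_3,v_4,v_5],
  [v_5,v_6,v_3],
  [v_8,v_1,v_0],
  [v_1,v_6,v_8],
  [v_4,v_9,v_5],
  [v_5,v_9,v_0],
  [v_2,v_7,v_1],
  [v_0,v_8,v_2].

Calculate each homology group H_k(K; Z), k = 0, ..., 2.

Take the total order v_0 < v_1 < v_2 < v_3 < v_4 < v_5 < v_6 < v_7 < v_8 < v_9 on the vertex set. Then K (dimension 2) consists of the simplices:

  0-simplices (10): [v_0], [v_1], [v_2], [v_3], [v_4], [v_5], [v_6], [v_7], [v_8], [v_9]
  1-simplices (30): (30 of them)
  2-simplices (20): (20 of them)

giving chain groups C_0 ≅ Z^10, C_1 ≅ Z^30, C_2 ≅ Z^20.

∂_1: C_1 → C_0 maps an edge to its endpoints' difference, ∂[p,q] = q − p.
As a 10×30 matrix over Z this has rank 9, with invariant factors (1,1,1,1,1,1,1,1,1).

Boundary ∂_2: C_2 → C_1 maps a triangle to the signed sum of its edges. For instance
  ∂[v_4,v_7,v_9] = [v_7,v_9] − [v_4,v_9] + [v_4,v_7],
  ∂[v_0,v_2,v_5] = [v_2,v_5] − [v_0,v_5] + [v_0,v_2].
As a 30×20 matrix over Z this has rank 20, with invariant factors (1,1,1,1,1,1,1,1,1,1,1,1,1,1,1,1,1,1,1,2).

From H_k ≅ ker(∂_k) / im(∂_{k+1}) we obtain:

  H_0: rank C_0 − rank ∂_1 = 10 − 9 = 1, and the invariant factors of ∂_1 are all 1, so H_0 = Z.
  H_1: rank ker ∂_1 − rank ∂_2 = (30 − 9) − 20 = 1, and ∂_2 has invariant factor 2 > 1, so H_1 = Z ⊕ Z/2Z.
  H_2: rank ker ∂_2 − rank ∂_3 = (20 − 20) − 0 = 0, and there is no ∂_3, so H_2 = 0.

As a check, the Euler characteristic is 10 − 30 + 20 = 0, which agrees with 1 − 1 + 0 = 0.

H_0 = Z,  H_1 = Z ⊕ Z/2Z,  H_2 = 0.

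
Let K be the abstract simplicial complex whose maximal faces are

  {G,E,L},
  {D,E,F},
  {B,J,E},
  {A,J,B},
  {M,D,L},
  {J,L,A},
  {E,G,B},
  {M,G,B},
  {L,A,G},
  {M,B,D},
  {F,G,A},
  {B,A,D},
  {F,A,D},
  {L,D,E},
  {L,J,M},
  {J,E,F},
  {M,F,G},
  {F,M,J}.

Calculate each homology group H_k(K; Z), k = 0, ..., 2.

H_0 = Z,  H_1 = Z^2,  H_2 = Z.

K has 9 vertices, 27 edges, 18 triangles.
rank ∂_0 = 0, rank ∂_1 = 8 ⇒ b_0 = 9 − 0 − 8 = 1; all invariant factors of ∂_1 are 1 so no torsion. So H_0 ≅ Z.
rank ∂_1 = 8, rank ∂_2 = 17 ⇒ b_1 = 27 − 8 − 17 = 2; all invariant factors of ∂_2 are 1 so no torsion. So H_1 ≅ Z^2.
rank ∂_2 = 17, rank ∂_3 = 0 ⇒ b_2 = 18 − 17 − 0 = 1. So H_2 ≅ Z.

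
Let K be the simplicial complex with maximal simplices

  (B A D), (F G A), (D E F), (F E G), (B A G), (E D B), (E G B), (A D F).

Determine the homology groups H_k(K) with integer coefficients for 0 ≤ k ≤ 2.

H_0 ≅ Z,  H_1 = 0,  H_2 ≅ Z.

Take the total order A < B < D < E < F < G on the vertex set. Then K (dimension 2) consists of the simplices:

  0-simplices (6): A, B, D, E, F, G
  1-simplices (12): AB, AD, AF, AG, BD, BE, BG, DE, DF, EF, EG, FG
  2-simplices (8): ABD, ABG, ADF, AFG, BDE, BEG, DEF, EFG

Hence C_0 ≅ Z^6, C_1 ≅ Z^12, C_2 ≅ Z^8.

∂_1: C_1 → C_0 maps an edge to its endpoints' difference, ∂[p,q] = q − p. For instance
  ∂EG = G − E.
As a 6×12 matrix over Z this has rank 5, with invariant factors (1,1,1,1,1).

The boundary map ∂_2: C_2 → C_1 sends each 2-simplex [p,q,r] to [q,r] − [p,r] + [p,q]. For instance
  ∂AFG = FG − AG + AF,
  ∂ABG = BG − AG + AB.
The resulting 12×8 matrix has rank 7, and its Smith normal form has invariant factors (1,1,1,1,1,1,1).

Computing H_k = (kernel of ∂_k) / (image of ∂_{k+1}):

  H_0: rank C_0 − rank ∂_1 = 6 − 5 = 1, and the invariant factors of ∂_1 are all 1, so H_0 ≅ Z.
  H_1: rank ker ∂_1 − rank ∂_2 = (12 − 5) − 7 = 0, and the invariant factors of ∂_2 are all 1, so H_1 ≅ 0.
  H_2: rank ker ∂_2 − rank ∂_3 = (8 − 7) − 0 = 1, and there is no ∂_3, so H_2 ≅ Z.

As a check, the Euler characteristic is 6 − 12 + 8 = 2, which agrees with 1 − 0 + 1 = 2.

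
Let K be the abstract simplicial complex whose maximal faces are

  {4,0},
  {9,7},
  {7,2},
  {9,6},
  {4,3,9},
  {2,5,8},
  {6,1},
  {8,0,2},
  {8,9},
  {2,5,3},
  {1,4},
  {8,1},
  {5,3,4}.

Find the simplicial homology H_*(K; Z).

H_0 ≅ Z,  H_1 ≅ Z^5,  H_2 = 0.

K has 10 vertices, 19 edges, 5 triangles.
rank ∂_0 = 0, rank ∂_1 = 9 ⇒ b_0 = 10 − 0 − 9 = 1; all invariant factors of ∂_1 are 1 so no torsion. So H_0 = Z.
rank ∂_1 = 9, rank ∂_2 = 5 ⇒ b_1 = 19 − 9 − 5 = 5; all invariant factors of ∂_2 are 1 so no torsion. So H_1 = Z^5.
rank ∂_2 = 5, rank ∂_3 = 0 ⇒ b_2 = 5 − 5 − 0 = 0. So H_2 = 0.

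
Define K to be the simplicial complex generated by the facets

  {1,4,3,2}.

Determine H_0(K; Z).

Fix the vertex order 1 < 2 < 3 < 4 and write every simplex with vertices in increasing order. Then dim K = 3 and the simplices of K are:

  0-simplices (4): [1], [2], [3], [4]
  1-simplices (6): [1,2], [1,3], [1,4], [2,3], [2,4], [3,4]
  2-simplices (4): [1,2,3], [1,2,4], [1,3,4], [2,3,4]
  3-simplices (1): [1,2,3,4]

so the chain groups are C_0 ≅ Z^4, C_1 ≅ Z^6, C_2 ≅ Z^4, C_3 ≅ Z^1.

The boundary map ∂_1: C_1 → C_0 sends each edge [p,q] (with p < q) to q − p. For instance
  ∂[3,4] = [4] − [3].
The 4×6 boundary matrix has rank 3 and Smith normal form diag(1,1,1).

Boundary ∂_2: C_2 → C_1 acts by ∂[p,q,r] = [q,r] − [p,r] + [p,q]. For instance
  ∂[1,2,3] = [2,3] − [1,3] + [1,2],
  ∂[2,3,4] = [3,4] − [2,4] + [2,3].
The resulting 6×4 matrix has rank 3, and its Smith normal form has invariant factors (1,1,1).

The boundary map ∂_3: C_3 → C_2 sends each 3-simplex σ to the alternating sum Σ_i (−1)^i (σ with its i-th vertex removed). For instance
  ∂[1,2,3,4] = [2,3,4] − [1,3,4] + [1,2,4] − [1,2,3].
The 4×1 boundary matrix has rank 1 and Smith normal form diag(1).

Computing H_k = (kernel of ∂_k) / (image of ∂_{k+1}):

  H_0: rank C_0 − rank ∂_1 = 4 − 3 = 1, and the invariant factors of ∂_1 are all 1, so H_0 ≅ Z.

(K is a triangulation of the 3-simplex.)

H_0 ≅ Z.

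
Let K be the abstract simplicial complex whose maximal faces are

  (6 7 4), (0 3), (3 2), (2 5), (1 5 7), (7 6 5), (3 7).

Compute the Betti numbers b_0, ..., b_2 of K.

b_0 = 1, b_1 = 1, b_2 = 0.

Order the vertices as 0 < 1 < 2 < 3 < 4 < 5 < 6 < 7. Listing each simplex with vertices in this order, K has dimension 2 with simplices:

  0-simplices (8): [0], [1], [2], [3], [4], [5], [6], [7]
  1-simplices (11): [0,3], [1,5], [1,7], [2,3], [2,5], [3,7], [4,6], [4,7], [5,6], [5,7], [6,7]
  2-simplices (3): [1,5,7], [4,6,7], [5,6,7]

giving chain groups C_0 ≅ Z^8, C_1 ≅ Z^11, C_2 ≅ Z^3.

The boundary map ∂_1: C_1 → C_0 sends each edge [p,q] (with p < q) to q − p. For instance
  ∂[4,6] = [6] − [4].
As a 8×11 matrix over Z this has rank 7, with invariant factors (1,1,1,1,1,1,1).

The boundary map ∂_2: C_2 → C_1 acts by ∂[p,q,r] = [q,r] − [p,r] + [p,q]. For instance
  ∂[5,6,7] = [6,7] − [5,7] + [5,6],
  ∂[1,5,7] = [5,7] − [1,7] + [1,5].
This gives a 11×3 integer matrix of rank 3; reducing to Smith normal form yields diagonal entries (1,1,1).

Now H_k = ker ∂_k / im ∂_{k+1}, so:

  H_0: rank C_0 − rank ∂_1 = 8 − 7 = 1, and the invariant factors of ∂_1 are all 1, so H_0 = Z.
  H_1: rank ker ∂_1 − rank ∂_2 = (11 − 7) − 3 = 1, and the invariant factors of ∂_2 are all 1, so H_1 = Z.
  H_2: rank ker ∂_2 − rank ∂_3 = (3 − 3) − 0 = 0, and there is no ∂_3, so H_2 = 0.

Hence the Betti numbers are b_0 = 1, b_1 = 1, b_2 = 0.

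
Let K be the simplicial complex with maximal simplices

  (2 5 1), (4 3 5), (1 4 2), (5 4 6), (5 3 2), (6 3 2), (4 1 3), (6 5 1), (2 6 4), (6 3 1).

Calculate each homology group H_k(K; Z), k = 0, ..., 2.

Order the vertices as 1 < 2 < 3 < 4 < 5 < 6. Listing each simplex with vertices in this order, K has dimension 2 with simplices:

  0-simplices (6): [1], [2], [3], [4], [5], [6]
  1-simplices (15): [1,2], [1,3], [1,4], [1,5], [1,6], [2,3], [2,4], [2,5], [2,6], [3,4], [3,5], [3,6], [4,5], [4,6], [5,6]
  2-simplices (10): [1,2,4], [1,2,5], [1,3,4], [1,3,6], [1,5,6], [2,3,5], [2,3,6], [2,4,6], [3,4,5], [4,5,6]

Hence C_0 ≅ Z^6, C_1 ≅ Z^15, C_2 ≅ Z^10.

∂_1: C_1 → C_0 maps an edge to its endpoints' difference, ∂[p,q] = q − p.
The resulting 6×15 matrix has rank 5, and its Smith normal form has invariant factors (1,1,1,1,1).

Boundary ∂_2: C_2 → C_1 maps a triangle to the signed sum of its edges. For instance
  ∂[2,4,6] = [4,6] − [2,6] + [2,4],
  ∂[1,5,6] = [5,6] − [1,6] + [1,5].
This gives a 15×10 integer matrix of rank 10; reducing to Smith normal form yields diagonal entries (1,1,1,1,1,1,1,1,1,2).

Computing H_k = (kernel of ∂_k) / (image of ∂_{k+1}):

  H_0: rank C_0 − rank ∂_1 = 6 − 5 = 1, and the invariant factors of ∂_1 are all 1, so H_0 ≅ Z.
  H_1: rank ker ∂_1 − rank ∂_2 = (15 − 5) − 10 = 0, and ∂_2 has invariant factor 2 > 1, so H_1 ≅ Z/2Z.
  H_2: rank ker ∂_2 − rank ∂_3 = (10 − 10) − 0 = 0, and there is no ∂_3, so H_2 ≅ 0.

H_0 = Z,  H_1 = Z/2Z,  H_2 = 0.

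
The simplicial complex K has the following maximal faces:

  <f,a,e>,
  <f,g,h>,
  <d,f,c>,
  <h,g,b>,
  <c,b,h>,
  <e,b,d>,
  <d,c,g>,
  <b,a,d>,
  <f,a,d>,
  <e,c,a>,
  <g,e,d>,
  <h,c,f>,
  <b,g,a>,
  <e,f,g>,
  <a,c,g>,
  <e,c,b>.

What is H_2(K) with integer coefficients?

H_2 = Z.

Fix the vertex order a < b < c < d < e < f < g < h and write every simplex with vertices in increasing order. Then dim K = 2 and the simplices of K are:

  0-simplices (8): a, b, c, d, e, f, g, h
  1-simplices (24): ab, ac, ad, ae, af, ag, bc, bd, be, bg, bh, cd, ce, cf, cg, ch, de, df, dg, ef, eg, fg, fh, gh
  2-simplices (16): abd, abg, ace, acg, adf, aef, bce, bch, bde, bgh, cdf, cdg, cfh, deg, efg, fgh

giving chain groups C_0 ≅ Z^8, C_1 ≅ Z^24, C_2 ≅ Z^16.

∂_1: C_1 → C_0 sends each edge [p,q] (with p < q) to q − p.
The resulting 8×24 matrix has rank 7, and its Smith normal form has invariant factors (1,1,1,1,1,1,1).

Boundary ∂_2: C_2 → C_1 sends each 2-simplex [p,q,r] to [q,r] − [p,r] + [p,q]. For instance
  ∂bch = ch − bh + bc,
  ∂bce = ce − be + bc.
This gives a 24×16 integer matrix of rank 15; reducing to Smith normal form yields diagonal entries (1,1,1,1,1,1,1,1,1,1,1,1,1,1,1).

Computing H_k = (kernel of ∂_k) / (image of ∂_{k+1}):

  H_2: rank ker ∂_2 − rank ∂_3 = (16 − 15) − 0 = 1, and there is no ∂_3, so H_2 = Z.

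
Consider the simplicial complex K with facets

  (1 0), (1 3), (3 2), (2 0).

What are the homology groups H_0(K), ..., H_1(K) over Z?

Fix the vertex order 0 < 1 < 2 < 3 and write every simplex with vertices in increasing order. Then dim K = 1 and the simplices of K are:

  0-simplices (4): [0], [1], [2], [3]
  1-simplices (4): [0,1], [0,2], [1,3], [2,3]

Hence C_0 ≅ Z^4, C_1 ≅ Z^4.

∂_1: C_1 → C_0 is given by ∂[p,q] = [q] − [p]. For instance
  ∂[2,3] = [3] − [2].
The resulting 4×4 matrix has rank 3, and its Smith normal form has invariant factors (1,1,1).

Reading off H_k = ker ∂_k / im ∂_{k+1}:

  H_0: rank C_0 − rank ∂_1 = 4 − 3 = 1, and the invariant factors of ∂_1 are all 1, so H_0 = Z.
  H_1: rank ker ∂_1 − rank ∂_2 = (4 − 3) − 0 = 1, and there is no ∂_2, so H_1 = Z.

As a check, the Euler characteristic is 4 − 4 = 0, which agrees with 1 − 1 = 0.

H_0 ≅ Z,  H_1 ≅ Z.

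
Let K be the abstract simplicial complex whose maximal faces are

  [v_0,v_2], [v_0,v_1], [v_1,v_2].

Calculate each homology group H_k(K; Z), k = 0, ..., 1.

K has 3 vertices, 3 edges.
rank ∂_0 = 0, rank ∂_1 = 2 ⇒ b_0 = 3 − 0 − 2 = 1; all invariant factors of ∂_1 are 1 so no torsion. So H_0 ≅ Z.
rank ∂_1 = 2, rank ∂_2 = 0 ⇒ b_1 = 3 − 2 − 0 = 1. So H_1 ≅ Z.

H_0 ≅ Z,  H_1 ≅ Z.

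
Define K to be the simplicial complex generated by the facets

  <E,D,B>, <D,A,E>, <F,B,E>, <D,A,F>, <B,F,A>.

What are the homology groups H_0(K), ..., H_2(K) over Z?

H_0 = Z,  H_1 = Z,  H_2 = 0.

Order the vertices as A < B < D < E < F. Listing each simplex with vertices in this order, K has dimension 2 with simplices:

  0-simplices (5): A, B, D, E, F
  1-simplices (10): AB, AD, AE, AF, BD, BE, BF, DE, DF, EF
  2-simplices (5): ABF, ADE, ADF, BDE, BEF

so the chain groups are C_0 ≅ Z^5, C_1 ≅ Z^10, C_2 ≅ Z^5.

Boundary ∂_1: C_1 → C_0 maps an edge to its endpoints' difference, ∂[p,q] = q − p. For instance
  ∂BD = D − B.
This gives a 5×10 integer matrix of rank 4; reducing to Smith normal form yields diagonal entries (1,1,1,1).

Boundary ∂_2: C_2 → C_1 maps a triangle to the signed sum of its edges. For instance
  ∂BDE = DE − BE + BD,
  ∂ABF = BF − AF + AB.
This gives a 10×5 integer matrix of rank 5; reducing to Smith normal form yields diagonal entries (1,1,1,1,1).

Reading off H_k = ker ∂_k / im ∂_{k+1}:

  H_0: rank C_0 − rank ∂_1 = 5 − 4 = 1, and the invariant factors of ∂_1 are all 1, so H_0 ≅ Z.
  H_1: rank ker ∂_1 − rank ∂_2 = (10 − 4) − 5 = 1, and the invariant factors of ∂_2 are all 1, so H_1 ≅ Z.
  H_2: rank ker ∂_2 − rank ∂_3 = (5 − 5) − 0 = 0, and there is no ∂_3, so H_2 ≅ 0.

(K is a triangulation of the Möbius band.)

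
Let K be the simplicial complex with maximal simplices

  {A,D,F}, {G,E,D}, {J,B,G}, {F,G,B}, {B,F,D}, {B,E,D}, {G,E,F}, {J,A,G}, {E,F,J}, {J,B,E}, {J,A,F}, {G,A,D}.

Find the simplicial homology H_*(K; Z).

H_0 = Z,  H_1 = Z/2,  H_2 = 0.

Order the vertices as A < B < D < E < F < G < J. Listing each simplex with vertices in this order, K has dimension 2 with simplices:

  0-simplices (7): A, B, D, E, F, G, J
  1-simplices (18): AD, AF, AG, AJ, BD, BE, BF, BG, BJ, DE, DF, DG, EF, EG, EJ, FG, FJ, GJ
  2-simplices (12): ADF, ADG, AFJ, AGJ, BDE, BDF, BEJ, BFG, BGJ, DEG, EFG, EFJ

so the chain groups are C_0 ≅ Z^7, C_1 ≅ Z^18, C_2 ≅ Z^12.

Boundary ∂_1: C_1 → C_0 maps an edge to its endpoints' difference, ∂[p,q] = q − p. For instance
  ∂EF = F − E.
The resulting 7×18 matrix has rank 6, and its Smith normal form has invariant factors (1,1,1,1,1,1).

∂_2: C_2 → C_1 acts by ∂[p,q,r] = [q,r] − [p,r] + [p,q]. For instance
  ∂BDE = DE − BE + BD,
  ∂ADF = DF − AF + AD.
This gives a 18×12 integer matrix of rank 12; reducing to Smith normal form yields diagonal entries (1,1,1,1,1,1,1,1,1,1,1,2).

From H_k ≅ ker(∂_k) / im(∂_{k+1}) we obtain:

  H_0: rank C_0 − rank ∂_1 = 7 − 6 = 1, and the invariant factors of ∂_1 are all 1, so H_0 ≅ Z.
  H_1: rank ker ∂_1 − rank ∂_2 = (18 − 6) − 12 = 0, and ∂_2 has invariant factor 2 > 1, so H_1 ≅ Z/2.
  H_2: rank ker ∂_2 − rank ∂_3 = (12 − 12) − 0 = 0, and there is no ∂_3, so H_2 ≅ 0.

As a check, the Euler characteristic is 7 − 18 + 12 = 1, which agrees with 1 − 0 + 0 = 1.
(K is a triangulation of the real projective plane RP^2.)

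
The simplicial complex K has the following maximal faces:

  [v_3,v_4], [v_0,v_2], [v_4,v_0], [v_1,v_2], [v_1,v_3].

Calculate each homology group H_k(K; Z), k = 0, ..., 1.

H_0 ≅ Z,  H_1 ≅ Z.

Fix the vertex order v_0 < v_1 < v_2 < v_3 < v_4 and write every simplex with vertices in increasing order. Then dim K = 1 and the simplices of K are:

  0-simplices (5): [v_0], [v_1], [v_2], [v_3], [v_4]
  1-simplices (5): [v_0,v_2], [v_0,v_4], [v_1,v_2], [v_1,v_3], [v_3,v_4]

so the chain groups are C_0 ≅ Z^5, C_1 ≅ Z^5.

∂_1: C_1 → C_0 is given by ∂[p,q] = [q] − [p]. For instance
  ∂[v_1,v_2] = [v_2] − [v_1].
The resulting 5×5 matrix has rank 4, and its Smith normal form has invariant factors (1,1,1,1).

Computing H_k = (kernel of ∂_k) / (image of ∂_{k+1}):

  H_0: rank C_0 − rank ∂_1 = 5 − 4 = 1, and the invariant factors of ∂_1 are all 1, so H_0 = Z.
  H_1: rank ker ∂_1 − rank ∂_2 = (5 − 4) − 0 = 1, and there is no ∂_2, so H_1 = Z.

As a check, the Euler characteristic is 5 − 5 = 0, which agrees with 1 − 1 = 0.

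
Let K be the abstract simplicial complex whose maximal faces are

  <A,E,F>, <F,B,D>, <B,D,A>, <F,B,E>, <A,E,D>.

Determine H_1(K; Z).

H_1 = Z.

Fix the vertex order A < B < D < E < F and write every simplex with vertices in increasing order. Then dim K = 2 and the simplices of K are:

  0-simplices (5): A, B, D, E, F
  1-simplices (10): AB, AD, AE, AF, BD, BE, BF, DE, DF, EF
  2-simplices (5): ABD, ADE, AEF, BDF, BEF

so the chain groups are C_0 ≅ Z^5, C_1 ≅ Z^10, C_2 ≅ Z^5.

Boundary ∂_1: C_1 → C_0 maps an edge to its endpoints' difference, ∂[p,q] = q − p. For instance
  ∂AE = E − A.
This gives a 5×10 integer matrix of rank 4; reducing to Smith normal form yields diagonal entries (1,1,1,1).

∂_2: C_2 → C_1 sends each 2-simplex [p,q,r] to [q,r] − [p,r] + [p,q]. For instance
  ∂ABD = BD − AD + AB,
  ∂ADE = DE − AE + AD.
As a 10×5 matrix over Z this has rank 5, with invariant factors (1,1,1,1,1).

Computing H_k = (kernel of ∂_k) / (image of ∂_{k+1}):

  H_1: rank ker ∂_1 − rank ∂_2 = (10 − 4) − 5 = 1, and the invariant factors of ∂_2 are all 1, so H_1 = Z.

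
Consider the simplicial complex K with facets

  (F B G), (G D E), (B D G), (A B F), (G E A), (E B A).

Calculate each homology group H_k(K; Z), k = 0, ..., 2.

H_0 = Z,  H_1 = Z,  H_2 = 0.

Order the vertices as A < B < D < E < F < G. Listing each simplex with vertices in this order, K has dimension 2 with simplices:

  0-simplices (6): A, B, D, E, F, G
  1-simplices (12): AB, AE, AF, AG, BD, BE, BF, BG, DE, DG, EG, FG
  2-simplices (6): ABE, ABF, AEG, BDG, BFG, DEG

so the chain groups are C_0 ≅ Z^6, C_1 ≅ Z^12, C_2 ≅ Z^6.

∂_1: C_1 → C_0 maps an edge to its endpoints' difference, ∂[p,q] = q − p.
The resulting 6×12 matrix has rank 5, and its Smith normal form has invariant factors (1,1,1,1,1).

Boundary ∂_2: C_2 → C_1 maps a triangle to the signed sum of its edges. For instance
  ∂AEG = EG − AG + AE,
  ∂DEG = EG − DG + DE.
As a 12×6 matrix over Z this has rank 6, with invariant factors (1,1,1,1,1,1).

Computing H_k = (kernel of ∂_k) / (image of ∂_{k+1}):

  H_0: rank C_0 − rank ∂_1 = 6 − 5 = 1, and the invariant factors of ∂_1 are all 1, so H_0 = Z.
  H_1: rank ker ∂_1 − rank ∂_2 = (12 − 5) − 6 = 1, and the invariant factors of ∂_2 are all 1, so H_1 = Z.
  H_2: rank ker ∂_2 − rank ∂_3 = (6 − 6) − 0 = 0, and there is no ∂_3, so H_2 = 0.

As a check, the Euler characteristic is 6 − 12 + 6 = 0, which agrees with 1 − 1 + 0 = 0.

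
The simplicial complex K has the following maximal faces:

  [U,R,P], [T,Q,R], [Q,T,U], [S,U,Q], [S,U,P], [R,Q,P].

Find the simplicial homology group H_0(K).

We work with the vertex ordering P < Q < R < S < T < U. The simplices of K, each written with vertices in increasing order, are:

  0-simplices (6): P, Q, R, S, T, U
  1-simplices (12): PQ, PR, PS, PU, QR, QS, QT, QU, RT, RU, SU, TU
  2-simplices (6): PQR, PRU, PSU, QRT, QSU, QTU

Hence C_0 ≅ Z^6, C_1 ≅ Z^12, C_2 ≅ Z^6.

∂_1: C_1 → C_0 sends each edge [p,q] (with p < q) to q − p. For instance
  ∂SU = U − S.
The 6×12 boundary matrix has rank 5 and Smith normal form diag(1,1,1,1,1).

∂_2: C_2 → C_1 acts by ∂[p,q,r] = [q,r] − [p,r] + [p,q]. For instance
  ∂PSU = SU − PU + PS,
  ∂QRT = RT − QT + QR.
The 12×6 boundary matrix has rank 6 and Smith normal form diag(1,1,1,1,1,1).

Computing H_k = (kernel of ∂_k) / (image of ∂_{k+1}):

  H_0: rank C_0 − rank ∂_1 = 6 − 5 = 1, and the invariant factors of ∂_1 are all 1, so H_0 ≅ Z.

H_0 = Z.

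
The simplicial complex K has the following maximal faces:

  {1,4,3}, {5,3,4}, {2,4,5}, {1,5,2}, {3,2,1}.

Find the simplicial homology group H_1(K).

H_1 = Z.

Fix the vertex order 1 < 2 < 3 < 4 < 5 and write every simplex with vertices in increasing order. Then dim K = 2 and the simplices of K are:

  0-simplices (5): [1], [2], [3], [4], [5]
  1-simplices (10): [1,2], [1,3], [1,4], [1,5], [2,3], [2,4], [2,5], [3,4], [3,5], [4,5]
  2-simplices (5): [1,2,3], [1,2,5], [1,3,4], [2,4,5], [3,4,5]

Hence C_0 ≅ Z^5, C_1 ≅ Z^10, C_2 ≅ Z^5.

∂_1: C_1 → C_0 is given by ∂[p,q] = [q] − [p].
This gives a 5×10 integer matrix of rank 4; reducing to Smith normal form yields diagonal entries (1,1,1,1).

Boundary ∂_2: C_2 → C_1 acts by ∂[p,q,r] = [q,r] − [p,r] + [p,q]. For instance
  ∂[1,2,3] = [2,3] − [1,3] + [1,2],
  ∂[3,4,5] = [4,5] − [3,5] + [3,4].
The resulting 10×5 matrix has rank 5, and its Smith normal form has invariant factors (1,1,1,1,1).

Computing H_k = (kernel of ∂_k) / (image of ∂_{k+1}):

  H_1: rank ker ∂_1 − rank ∂_2 = (10 − 4) − 5 = 1, and the invariant factors of ∂_2 are all 1, so H_1 = Z.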